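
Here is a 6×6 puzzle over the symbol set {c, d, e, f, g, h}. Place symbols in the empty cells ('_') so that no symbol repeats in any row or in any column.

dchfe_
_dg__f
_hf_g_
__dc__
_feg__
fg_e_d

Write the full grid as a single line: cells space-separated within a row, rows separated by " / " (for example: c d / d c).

(r1,c6) = g
(r2,c4) = h
(r2,c5) = c
(r3,c4) = d
(r4,c2) = e
(r4,c6) = h
(r5,c6) = c
(r6,c3) = c
(r6,c5) = h
(r2,c1) = e
(r3,c1) = c
(r3,c6) = e
(r4,c1) = g
(r4,c5) = f
(r5,c1) = h
(r5,c5) = d

d c h f e g / e d g h c f / c h f d g e / g e d c f h / h f e g d c / f g c e h d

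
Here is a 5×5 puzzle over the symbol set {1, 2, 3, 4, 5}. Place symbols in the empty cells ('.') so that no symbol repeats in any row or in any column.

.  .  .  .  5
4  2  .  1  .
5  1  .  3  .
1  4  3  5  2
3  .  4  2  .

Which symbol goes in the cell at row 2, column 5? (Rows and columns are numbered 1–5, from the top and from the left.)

3

Cell (r1,c1): row 1 has {5}; column 1 has {1,3,4,5} → 2.
Cell (r1,c2): row 1 has {2,5}; column 2 has {1,2,4} → 3.
Cell (r1,c3): row 1 has {2,3,5}; column 3 has {3,4} → 1.
Cell (r1,c4): row 1 has {1,2,3,5}; column 4 has {1,2,3,5} → 4.
Cell (r2,c3): row 2 has {1,2,4}; column 3 has {1,3,4} → 5.
Cell (r2,c5): row 2 has {1,2,4,5}; column 5 has {2,5} → 3.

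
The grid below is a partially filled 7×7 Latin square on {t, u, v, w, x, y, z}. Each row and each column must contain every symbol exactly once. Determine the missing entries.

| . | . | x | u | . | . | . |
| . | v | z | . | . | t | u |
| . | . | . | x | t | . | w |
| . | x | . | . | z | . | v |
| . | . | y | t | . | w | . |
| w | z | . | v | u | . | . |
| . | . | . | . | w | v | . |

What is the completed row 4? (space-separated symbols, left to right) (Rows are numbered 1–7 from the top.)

t x w y z u v

(r5,c2): row 5 has {t,w,y}; column 2 has {v,x,z}, so it must be u.
(r6,c3): row 6 has {u,v,w,z}; column 3 has {x,y,z}, so it must be t.
(r7,c3): row 7 has {v,w}; column 3 has {t,x,y,z}, so it must be u.
(r3,c2): row 3 has {t,w,x}; column 2 has {u,v,x,z}, so it must be y.
(r3,c3): row 3 has {t,w,x,y}; column 3 has {t,u,x,y,z}, so it must be v.
(r4,c3): row 4 has {v,x,z}; column 3 has {t,u,v,x,y,z}, so it must be w.
(r4,c4): row 4 has {v,w,x,z}; column 4 has {t,u,v,x}, so it must be y.
(r4,c6): row 4 has {v,w,x,y,z}; column 6 has {t,v,w}, so it must be u.
(r7,c2): row 7 has {u,v,w}; column 2 has {u,v,x,y,z}, so it must be t.
(r7,c4): row 7 has {t,u,v,w}; column 4 has {t,u,v,x,y}, so it must be z.
(r1,c2): row 1 has {u,x}; column 2 has {t,u,v,x,y,z}, so it must be w.
(r2,c4): row 2 has {t,u,v,z}; column 4 has {t,u,v,x,y,z}, so it must be w.
(r3,c6): row 3 has {t,v,w,x,y}; column 6 has {t,u,v,w}, so it must be z.
(r4,c1): row 4 has {u,v,w,x,y,z}; column 1 has {w}, so it must be t.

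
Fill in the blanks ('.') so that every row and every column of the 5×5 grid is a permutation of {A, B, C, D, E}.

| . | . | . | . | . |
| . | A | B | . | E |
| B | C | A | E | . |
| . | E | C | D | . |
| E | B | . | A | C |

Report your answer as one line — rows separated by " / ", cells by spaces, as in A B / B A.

C D E B A / D A B C E / B C A E D / A E C D B / E B D A C

(r1,c2) = D
(r1,c3) = E
(r2,c4) = C
(r3,c5) = D
(r4,c1) = A
(r4,c5) = B
(r5,c3) = D
(r1,c1) = C
(r1,c4) = B
(r1,c5) = A
(r2,c1) = D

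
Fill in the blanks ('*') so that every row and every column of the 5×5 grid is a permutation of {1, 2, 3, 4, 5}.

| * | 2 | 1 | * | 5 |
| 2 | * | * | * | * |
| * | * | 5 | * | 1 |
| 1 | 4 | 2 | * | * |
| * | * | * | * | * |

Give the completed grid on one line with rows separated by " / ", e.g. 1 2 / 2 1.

3 2 1 4 5 / 2 5 3 1 4 / 4 3 5 2 1 / 1 4 2 5 3 / 5 1 4 3 2

row 3 has {1,5}; column 2 has {2,4} — only 3 is left for (r3,c2).
row 4 has {1,2,4}; column 5 has {1,5} — only 3 is left for (r4,c5).
row 2 has {2}; column 5 has {1,3,5} — only 4 is left for (r2,c5).
row 3 has {1,3,5}; column 1 has {1,2} — only 4 is left for (r3,c1).
row 3 has {1,3,4,5}; column 4 is empty so far — only 2 is left for (r3,c4).
row 4 has {1,2,3,4}; column 4 has {2} — only 5 is left for (r4,c4).
row 5 is empty so far; column 5 has {1,3,4,5} — only 2 is left for (r5,c5).
row 1 has {1,2,5}; column 1 has {1,2,4} — only 3 is left for (r1,c1).
row 1 has {1,2,3,5}; column 4 has {2,5} — only 4 is left for (r1,c4).
row 2 has {2,4}; column 3 has {1,2,5} — only 3 is left for (r2,c3).
row 2 has {2,3,4}; column 4 has {2,4,5} — only 1 is left for (r2,c4).
row 5 has {2}; column 1 has {1,2,3,4} — only 5 is left for (r5,c1).
row 5 has {2,5}; column 2 has {2,3,4} — only 1 is left for (r5,c2).
row 5 has {1,2,5}; column 3 has {1,2,3,5} — only 4 is left for (r5,c3).
row 5 has {1,2,4,5}; column 4 has {1,2,4,5} — only 3 is left for (r5,c4).
row 2 has {1,2,3,4}; column 2 has {1,2,3,4} — only 5 is left for (r2,c2).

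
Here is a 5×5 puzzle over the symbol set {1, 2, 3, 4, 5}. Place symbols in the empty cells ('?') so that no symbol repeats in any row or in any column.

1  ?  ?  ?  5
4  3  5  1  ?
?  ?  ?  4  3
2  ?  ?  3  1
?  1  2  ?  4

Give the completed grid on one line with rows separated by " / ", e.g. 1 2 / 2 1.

1 4 3 2 5 / 4 3 5 1 2 / 5 2 1 4 3 / 2 5 4 3 1 / 3 1 2 5 4

row 1 has {1,5}; column 4 has {1,3,4} — only 2 is left for (r1,c4).
row 2 has {1,3,4,5}; column 5 has {1,3,4,5} — only 2 is left for (r2,c5).
row 3 has {3,4}; column 1 has {1,2,4} — only 5 is left for (r3,c1).
row 3 has {3,4,5}; column 2 has {1,3} — only 2 is left for (r3,c2).
row 3 has {2,3,4,5}; column 3 has {2,5} — only 1 is left for (r3,c3).
row 4 has {1,2,3}; column 3 has {1,2,5} — only 4 is left for (r4,c3).
row 5 has {1,2,4}; column 1 has {1,2,4,5} — only 3 is left for (r5,c1).
row 5 has {1,2,3,4}; column 4 has {1,2,3,4} — only 5 is left for (r5,c4).
row 1 has {1,2,5}; column 2 has {1,2,3} — only 4 is left for (r1,c2).
row 1 has {1,2,4,5}; column 3 has {1,2,4,5} — only 3 is left for (r1,c3).
row 4 has {1,2,3,4}; column 2 has {1,2,3,4} — only 5 is left for (r4,c2).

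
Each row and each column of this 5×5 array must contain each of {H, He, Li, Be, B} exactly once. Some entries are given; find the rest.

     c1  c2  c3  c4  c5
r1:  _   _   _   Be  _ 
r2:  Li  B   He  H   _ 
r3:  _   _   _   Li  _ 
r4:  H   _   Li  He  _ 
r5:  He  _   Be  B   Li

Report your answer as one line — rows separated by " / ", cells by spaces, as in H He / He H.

B Li H Be He / Li B He H Be / Be He B Li H / H Be Li He B / He H Be B Li

Cell (r1,c1): row 1 has {Be}; column 1 has {H,He,Li} → B.
Cell (r1,c3): row 1 has {Be,B}; column 3 has {He,Li,Be} → H.
Cell (r1,c5): row 1 has {H,Be,B}; column 5 has {Li} → He.
Cell (r2,c5): row 2 has {H,He,Li,B}; column 5 has {He,Li} → Be.
Cell (r3,c1): row 3 has {Li}; column 1 has {H,He,Li,B} → Be.
Cell (r3,c3): row 3 has {Li,Be}; column 3 has {H,He,Li,Be} → B.
Cell (r3,c5): row 3 has {Li,Be,B}; column 5 has {He,Li,Be} → H.
Cell (r4,c2): row 4 has {H,He,Li}; column 2 has {B} → Be.
Cell (r4,c5): row 4 has {H,He,Li,Be}; column 5 has {H,He,Li,Be} → B.
Cell (r5,c2): row 5 has {He,Li,Be,B}; column 2 has {Be,B} → H.
Cell (r1,c2): row 1 has {H,He,Be,B}; column 2 has {H,Be,B} → Li.
Cell (r3,c2): row 3 has {H,Li,Be,B}; column 2 has {H,Li,Be,B} → He.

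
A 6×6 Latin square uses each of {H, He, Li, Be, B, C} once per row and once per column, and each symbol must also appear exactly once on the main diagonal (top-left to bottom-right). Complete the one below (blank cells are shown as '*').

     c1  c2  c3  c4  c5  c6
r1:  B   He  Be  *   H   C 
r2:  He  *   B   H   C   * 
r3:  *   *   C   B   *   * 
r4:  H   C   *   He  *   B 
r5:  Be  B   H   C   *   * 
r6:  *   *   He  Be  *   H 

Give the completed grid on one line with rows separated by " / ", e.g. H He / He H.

B He Be Li H C / He Be B H C Li / Li H C B He Be / H C Li He Be B / Be B H C Li He / C Li He Be B H

(r1,c4) = Li
(r3,c1) = Li
(r4,c3) = Li
(r4,c5) = Be
(r5,c5) = Li
(r5,c6) = He
(r6,c1) = C
(r6,c2) = Li
(r6,c5) = B
(r2,c2) = Be
(r2,c6) = Li
(r3,c2) = H
(r3,c5) = He
(r3,c6) = Be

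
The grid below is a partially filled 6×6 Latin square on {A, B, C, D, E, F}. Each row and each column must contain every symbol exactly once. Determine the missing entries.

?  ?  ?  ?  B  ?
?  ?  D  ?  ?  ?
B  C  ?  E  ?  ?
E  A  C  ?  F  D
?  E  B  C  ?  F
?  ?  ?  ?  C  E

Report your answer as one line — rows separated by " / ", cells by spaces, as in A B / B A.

A D E F B C / C F D A E B / B C F E D A / E A C B F D / D E B C A F / F B A D C E

(r3,c6) = A
(r4,c4) = B
(r1,c6) = C
(r2,c6) = B
(r3,c3) = F
(r3,c5) = D
(r5,c5) = A
(r6,c3) = A
(r1,c3) = E
(r2,c2) = F
(r2,c4) = A
(r2,c5) = E
(r5,c1) = D
(r6,c1) = F
(r6,c4) = D
(r1,c1) = A
(r1,c2) = D
(r1,c4) = F
(r2,c1) = C
(r6,c2) = B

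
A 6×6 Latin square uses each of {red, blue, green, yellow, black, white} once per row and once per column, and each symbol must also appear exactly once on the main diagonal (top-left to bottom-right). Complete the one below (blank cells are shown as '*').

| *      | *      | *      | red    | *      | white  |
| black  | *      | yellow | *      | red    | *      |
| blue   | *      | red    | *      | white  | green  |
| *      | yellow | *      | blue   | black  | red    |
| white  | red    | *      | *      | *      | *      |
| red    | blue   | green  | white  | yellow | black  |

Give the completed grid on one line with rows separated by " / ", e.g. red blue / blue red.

yellow green black red blue white / black white yellow green red blue / blue black red yellow white green / green yellow white blue black red / white red blue black green yellow / red blue green white yellow black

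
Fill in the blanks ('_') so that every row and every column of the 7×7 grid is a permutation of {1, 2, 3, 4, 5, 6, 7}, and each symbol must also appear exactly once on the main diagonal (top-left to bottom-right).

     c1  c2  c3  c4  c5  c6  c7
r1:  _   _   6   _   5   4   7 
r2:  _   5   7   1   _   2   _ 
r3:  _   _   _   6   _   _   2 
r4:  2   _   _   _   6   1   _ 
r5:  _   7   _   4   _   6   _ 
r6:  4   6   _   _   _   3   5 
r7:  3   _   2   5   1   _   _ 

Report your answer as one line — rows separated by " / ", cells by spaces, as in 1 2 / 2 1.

1 2 6 3 5 4 7 / 6 5 7 1 4 2 3 / 7 1 4 6 3 5 2 / 2 3 5 7 6 1 4 / 5 7 3 4 2 6 1 / 4 6 1 2 7 3 5 / 3 4 2 5 1 7 6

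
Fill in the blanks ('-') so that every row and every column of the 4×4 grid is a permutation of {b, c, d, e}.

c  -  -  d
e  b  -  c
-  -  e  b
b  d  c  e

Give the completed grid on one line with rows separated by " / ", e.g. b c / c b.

c e b d / e b d c / d c e b / b d c e

(r1,c2) = e
(r1,c3) = b
(r2,c3) = d
(r3,c1) = d
(r3,c2) = c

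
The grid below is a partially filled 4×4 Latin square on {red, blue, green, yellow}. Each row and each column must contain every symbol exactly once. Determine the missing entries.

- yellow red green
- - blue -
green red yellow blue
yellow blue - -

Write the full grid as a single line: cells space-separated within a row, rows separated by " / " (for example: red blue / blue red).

(r1,c1) = blue
(r2,c1) = red
(r2,c2) = green
(r2,c4) = yellow
(r4,c3) = green
(r4,c4) = red

blue yellow red green / red green blue yellow / green red yellow blue / yellow blue green red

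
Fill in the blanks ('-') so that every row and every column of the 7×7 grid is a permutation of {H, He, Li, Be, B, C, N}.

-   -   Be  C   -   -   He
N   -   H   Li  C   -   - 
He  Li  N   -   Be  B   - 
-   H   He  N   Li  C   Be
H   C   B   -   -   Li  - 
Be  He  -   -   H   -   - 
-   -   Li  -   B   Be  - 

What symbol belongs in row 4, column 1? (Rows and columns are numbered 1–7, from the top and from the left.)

(r1,c5) = N
(r1,c6) = H
(r2,c6) = He
(r2,c7) = B
(r3,c4) = H
(r3,c7) = C
(r4,c1) = B

B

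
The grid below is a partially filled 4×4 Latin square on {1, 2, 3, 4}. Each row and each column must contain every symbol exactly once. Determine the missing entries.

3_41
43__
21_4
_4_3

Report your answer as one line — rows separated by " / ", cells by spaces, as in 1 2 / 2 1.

At row 1, column 2: row 1 has {1,3,4}; column 2 has {1,3,4}; that leaves 2.
At row 2, column 4: row 2 has {3,4}; column 4 has {1,3,4}; that leaves 2.
At row 3, column 3: row 3 has {1,2,4}; column 3 has {4}; that leaves 3.
At row 4, column 1: row 4 has {3,4}; column 1 has {2,3,4}; that leaves 1.
At row 4, column 3: row 4 has {1,3,4}; column 3 has {3,4}; that leaves 2.
At row 2, column 3: row 2 has {2,3,4}; column 3 has {2,3,4}; that leaves 1.

3 2 4 1 / 4 3 1 2 / 2 1 3 4 / 1 4 2 3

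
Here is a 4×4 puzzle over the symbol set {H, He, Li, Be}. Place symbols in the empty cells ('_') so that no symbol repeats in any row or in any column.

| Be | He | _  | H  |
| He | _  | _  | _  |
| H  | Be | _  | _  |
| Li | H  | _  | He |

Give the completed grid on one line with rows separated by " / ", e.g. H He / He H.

Be He Li H / He Li H Be / H Be He Li / Li H Be He

row 1 has {H,He,Be}; column 3 is empty so far — only Li is left for (r1,c3).
row 2 has {He}; column 2 has {H,He,Be} — only Li is left for (r2,c2).
row 2 has {He,Li}; column 4 has {H,He} — only Be is left for (r2,c4).
row 3 has {H,Be}; column 3 has {Li} — only He is left for (r3,c3).
row 3 has {H,He,Be}; column 4 has {H,He,Be} — only Li is left for (r3,c4).
row 4 has {H,He,Li}; column 3 has {He,Li} — only Be is left for (r4,c3).
row 2 has {He,Li,Be}; column 3 has {He,Li,Be} — only H is left for (r2,c3).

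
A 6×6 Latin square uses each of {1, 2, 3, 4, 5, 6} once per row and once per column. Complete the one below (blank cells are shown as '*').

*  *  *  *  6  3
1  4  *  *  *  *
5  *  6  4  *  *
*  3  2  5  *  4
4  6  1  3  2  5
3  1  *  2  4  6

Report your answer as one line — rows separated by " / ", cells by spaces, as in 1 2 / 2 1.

2 5 4 1 6 3 / 1 4 3 6 5 2 / 5 2 6 4 3 1 / 6 3 2 5 1 4 / 4 6 1 3 2 5 / 3 1 5 2 4 6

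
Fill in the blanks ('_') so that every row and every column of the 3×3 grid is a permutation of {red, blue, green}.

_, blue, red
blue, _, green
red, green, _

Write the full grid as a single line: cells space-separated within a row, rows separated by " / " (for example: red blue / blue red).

green blue red / blue red green / red green blue

(r1,c1) = green
(r2,c2) = red
(r3,c3) = blue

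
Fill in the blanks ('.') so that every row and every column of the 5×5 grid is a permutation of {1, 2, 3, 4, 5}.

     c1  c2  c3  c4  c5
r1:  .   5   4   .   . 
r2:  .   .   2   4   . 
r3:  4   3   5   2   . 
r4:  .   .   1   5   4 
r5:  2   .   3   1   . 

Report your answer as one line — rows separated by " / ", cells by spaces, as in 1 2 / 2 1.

1 5 4 3 2 / 5 1 2 4 3 / 4 3 5 2 1 / 3 2 1 5 4 / 2 4 3 1 5

row 1 has {4,5}; column 4 has {1,2,4,5} — only 3 is left for (r1,c4).
row 2 has {2,4}; column 2 has {3,5} — only 1 is left for (r2,c2).
row 3 has {2,3,4,5}; column 5 has {4} — only 1 is left for (r3,c5).
row 4 has {1,4,5}; column 1 has {2,4} — only 3 is left for (r4,c1).
row 4 has {1,3,4,5}; column 2 has {1,3,5} — only 2 is left for (r4,c2).
row 5 has {1,2,3}; column 2 has {1,2,3,5} — only 4 is left for (r5,c2).
row 5 has {1,2,3,4}; column 5 has {1,4} — only 5 is left for (r5,c5).
row 1 has {3,4,5}; column 1 has {2,3,4} — only 1 is left for (r1,c1).
row 1 has {1,3,4,5}; column 5 has {1,4,5} — only 2 is left for (r1,c5).
row 2 has {1,2,4}; column 1 has {1,2,3,4} — only 5 is left for (r2,c1).
row 2 has {1,2,4,5}; column 5 has {1,2,4,5} — only 3 is left for (r2,c5).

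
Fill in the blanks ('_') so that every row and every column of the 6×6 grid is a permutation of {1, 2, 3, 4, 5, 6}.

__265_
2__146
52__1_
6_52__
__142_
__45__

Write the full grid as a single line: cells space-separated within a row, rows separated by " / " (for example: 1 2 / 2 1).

4 1 2 6 5 3 / 2 5 3 1 4 6 / 5 2 6 3 1 4 / 6 4 5 2 3 1 / 3 6 1 4 2 5 / 1 3 4 5 6 2

(r2,c3): row 2 has {1,2,4,6}; column 3 has {1,2,4,5}, so it must be 3.
(r3,c3): row 3 has {1,2,5}; column 3 has {1,2,3,4,5}, so it must be 6.
(r3,c4): row 3 has {1,2,5,6}; column 4 has {1,2,4,5,6}, so it must be 3.
(r3,c6): row 3 has {1,2,3,5,6}; column 6 has {6}, so it must be 4.
(r4,c5): row 4 has {2,5,6}; column 5 has {1,2,4,5}, so it must be 3.
(r4,c6): row 4 has {2,3,5,6}; column 6 has {4,6}, so it must be 1.
(r5,c1): row 5 has {1,2,4}; column 1 has {2,5,6}, so it must be 3.
(r5,c6): row 5 has {1,2,3,4}; column 6 has {1,4,6}, so it must be 5.
(r6,c1): row 6 has {4,5}; column 1 has {2,3,5,6}, so it must be 1.
(r6,c5): row 6 has {1,4,5}; column 5 has {1,2,3,4,5}, so it must be 6.
(r1,c1): row 1 has {2,5,6}; column 1 has {1,2,3,5,6}, so it must be 4.
(r1,c6): row 1 has {2,4,5,6}; column 6 has {1,4,5,6}, so it must be 3.
(r2,c2): row 2 has {1,2,3,4,6}; column 2 has {2}, so it must be 5.
(r4,c2): row 4 has {1,2,3,5,6}; column 2 has {2,5}, so it must be 4.
(r5,c2): row 5 has {1,2,3,4,5}; column 2 has {2,4,5}, so it must be 6.
(r6,c2): row 6 has {1,4,5,6}; column 2 has {2,4,5,6}, so it must be 3.
(r6,c6): row 6 has {1,3,4,5,6}; column 6 has {1,3,4,5,6}, so it must be 2.
(r1,c2): row 1 has {2,3,4,5,6}; column 2 has {2,3,4,5,6}, so it must be 1.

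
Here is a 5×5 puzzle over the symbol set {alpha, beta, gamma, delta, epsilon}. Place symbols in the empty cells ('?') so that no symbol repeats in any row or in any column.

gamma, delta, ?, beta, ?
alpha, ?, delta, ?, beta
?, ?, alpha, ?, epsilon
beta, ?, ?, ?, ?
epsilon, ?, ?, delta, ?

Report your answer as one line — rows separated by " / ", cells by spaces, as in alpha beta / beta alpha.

At row 1, column 3: row 1 has {beta,gamma,delta}; column 3 has {alpha,delta}; that leaves epsilon.
At row 1, column 5: row 1 has {beta,gamma,delta,epsilon}; column 5 has {beta,epsilon}; that leaves alpha.
At row 3, column 1: row 3 has {alpha,epsilon}; column 1 has {alpha,beta,gamma,epsilon}; that leaves delta.
At row 3, column 4: row 3 has {alpha,delta,epsilon}; column 4 has {beta,delta}; that leaves gamma.
At row 4, column 3: row 4 has {beta}; column 3 has {alpha,delta,epsilon}; that leaves gamma.
At row 4, column 5: row 4 has {beta,gamma}; column 5 has {alpha,beta,epsilon}; that leaves delta.
At row 5, column 3: row 5 has {delta,epsilon}; column 3 has {alpha,gamma,delta,epsilon}; that leaves beta.
At row 5, column 5: row 5 has {beta,delta,epsilon}; column 5 has {alpha,beta,delta,epsilon}; that leaves gamma.
At row 2, column 4: row 2 has {alpha,beta,delta}; column 4 has {beta,gamma,delta}; that leaves epsilon.
At row 3, column 2: row 3 has {alpha,gamma,delta,epsilon}; column 2 has {delta}; that leaves beta.
At row 4, column 4: row 4 has {beta,gamma,delta}; column 4 has {beta,gamma,delta,epsilon}; that leaves alpha.
At row 5, column 2: row 5 has {beta,gamma,delta,epsilon}; column 2 has {beta,delta}; that leaves alpha.
At row 2, column 2: row 2 has {alpha,beta,delta,epsilon}; column 2 has {alpha,beta,delta}; that leaves gamma.
At row 4, column 2: row 4 has {alpha,beta,gamma,delta}; column 2 has {alpha,beta,gamma,delta}; that leaves epsilon.

gamma delta epsilon beta alpha / alpha gamma delta epsilon beta / delta beta alpha gamma epsilon / beta epsilon gamma alpha delta / epsilon alpha beta delta gamma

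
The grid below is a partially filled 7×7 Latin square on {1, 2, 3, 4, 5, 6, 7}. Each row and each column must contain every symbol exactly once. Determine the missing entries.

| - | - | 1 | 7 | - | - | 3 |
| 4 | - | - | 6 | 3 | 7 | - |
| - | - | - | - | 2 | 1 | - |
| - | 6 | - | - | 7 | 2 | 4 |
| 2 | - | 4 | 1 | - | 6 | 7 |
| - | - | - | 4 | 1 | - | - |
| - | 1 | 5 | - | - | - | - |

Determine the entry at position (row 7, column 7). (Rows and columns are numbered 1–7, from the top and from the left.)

6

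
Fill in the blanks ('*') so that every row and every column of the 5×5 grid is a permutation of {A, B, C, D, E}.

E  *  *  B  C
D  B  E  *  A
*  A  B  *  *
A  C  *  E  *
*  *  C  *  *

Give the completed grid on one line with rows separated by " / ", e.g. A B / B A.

E D A B C / D B E C A / C A B D E / A C D E B / B E C A D

row 1 has {B,C,E}; column 2 has {A,B,C} — only D is left for (r1,c2).
row 1 has {B,C,D,E}; column 3 has {B,C,E} — only A is left for (r1,c3).
row 2 has {A,B,D,E}; column 4 has {B,E} — only C is left for (r2,c4).
row 3 has {A,B}; column 1 has {A,D,E} — only C is left for (r3,c1).
row 3 has {A,B,C}; column 4 has {B,C,E} — only D is left for (r3,c4).
row 3 has {A,B,C,D}; column 5 has {A,C} — only E is left for (r3,c5).
row 4 has {A,C,E}; column 3 has {A,B,C,E} — only D is left for (r4,c3).
row 4 has {A,C,D,E}; column 5 has {A,C,E} — only B is left for (r4,c5).
row 5 has {C}; column 1 has {A,C,D,E} — only B is left for (r5,c1).
row 5 has {B,C}; column 2 has {A,B,C,D} — only E is left for (r5,c2).
row 5 has {B,C,E}; column 4 has {B,C,D,E} — only A is left for (r5,c4).
row 5 has {A,B,C,E}; column 5 has {A,B,C,E} — only D is left for (r5,c5).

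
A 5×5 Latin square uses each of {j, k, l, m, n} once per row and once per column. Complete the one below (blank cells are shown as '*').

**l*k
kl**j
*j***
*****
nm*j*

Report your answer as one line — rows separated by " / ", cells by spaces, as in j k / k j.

j n l m k / k l m n j / l j n k m / m k j l n / n m k j l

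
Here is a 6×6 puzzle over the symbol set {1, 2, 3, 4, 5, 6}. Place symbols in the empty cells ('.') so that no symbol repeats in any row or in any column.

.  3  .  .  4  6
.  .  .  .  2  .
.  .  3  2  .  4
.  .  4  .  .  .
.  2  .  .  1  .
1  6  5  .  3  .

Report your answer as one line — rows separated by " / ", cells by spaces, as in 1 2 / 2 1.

5 3 2 1 4 6 / 3 4 1 6 2 5 / 6 1 3 2 5 4 / 2 5 4 3 6 1 / 4 2 6 5 1 3 / 1 6 5 4 3 2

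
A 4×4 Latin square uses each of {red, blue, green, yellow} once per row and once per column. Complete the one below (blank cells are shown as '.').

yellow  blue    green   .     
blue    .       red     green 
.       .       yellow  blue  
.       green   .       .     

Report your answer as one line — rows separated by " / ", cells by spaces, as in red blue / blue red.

yellow blue green red / blue yellow red green / green red yellow blue / red green blue yellow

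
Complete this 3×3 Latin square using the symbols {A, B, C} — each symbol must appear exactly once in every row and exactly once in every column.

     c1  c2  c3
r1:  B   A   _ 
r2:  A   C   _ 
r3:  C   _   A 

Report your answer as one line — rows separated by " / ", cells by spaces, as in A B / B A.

(r1,c3) = C
(r2,c3) = B
(r3,c2) = B

B A C / A C B / C B A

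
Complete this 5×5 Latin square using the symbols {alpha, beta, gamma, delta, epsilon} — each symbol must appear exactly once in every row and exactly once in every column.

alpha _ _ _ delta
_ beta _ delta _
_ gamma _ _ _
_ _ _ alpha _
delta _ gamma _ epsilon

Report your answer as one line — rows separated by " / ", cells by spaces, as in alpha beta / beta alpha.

(r1,c2) = epsilon
(r1,c3) = beta
(r1,c4) = gamma
(r4,c2) = delta
(r4,c3) = epsilon
(r5,c2) = alpha
(r5,c4) = beta
(r2,c3) = alpha
(r2,c5) = gamma
(r3,c3) = delta
(r3,c4) = epsilon
(r4,c5) = beta
(r2,c1) = epsilon
(r3,c1) = beta
(r3,c5) = alpha
(r4,c1) = gamma

alpha epsilon beta gamma delta / epsilon beta alpha delta gamma / beta gamma delta epsilon alpha / gamma delta epsilon alpha beta / delta alpha gamma beta epsilon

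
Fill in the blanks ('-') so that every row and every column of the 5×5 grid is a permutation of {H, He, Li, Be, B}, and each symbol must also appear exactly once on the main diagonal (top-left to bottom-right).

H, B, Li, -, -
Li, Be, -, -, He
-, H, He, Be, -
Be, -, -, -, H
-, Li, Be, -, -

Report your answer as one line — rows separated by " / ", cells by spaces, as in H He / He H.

(r1,c4): row 1 has {H,Li,B}; column 4 has {Be}, so it must be He.
(r1,c5): row 1 has {H,He,Li,B}; column 5 has {H,He}, so it must be Be.
(r3,c1): row 3 has {H,He,Be}; column 1 has {H,Li,Be}, so it must be B.
(r3,c5): row 3 has {H,He,Be,B}; column 5 has {H,He,Be}, so it must be Li.
(r4,c2): row 4 has {H,Be}; column 2 has {H,Li,Be,B}, so it must be He.
(r4,c3): row 4 has {H,He,Be}; column 3 has {He,Li,Be}, so it must be B.
(r4,c4): row 4 has {H,He,Be,B}; column 4 has {He,Be}; the diagonal has {H,He,Be}, so it must be Li.
(r5,c1): row 5 has {Li,Be}; column 1 has {H,Li,Be,B}, so it must be He.
(r5,c5): row 5 has {He,Li,Be}; column 5 has {H,He,Li,Be}; the diagonal has {H,He,Li,Be}, so it must be B.
(r2,c3): row 2 has {He,Li,Be}; column 3 has {He,Li,Be,B}, so it must be H.
(r2,c4): row 2 has {H,He,Li,Be}; column 4 has {He,Li,Be}, so it must be B.
(r5,c4): row 5 has {He,Li,Be,B}; column 4 has {He,Li,Be,B}, so it must be H.

H B Li He Be / Li Be H B He / B H He Be Li / Be He B Li H / He Li Be H B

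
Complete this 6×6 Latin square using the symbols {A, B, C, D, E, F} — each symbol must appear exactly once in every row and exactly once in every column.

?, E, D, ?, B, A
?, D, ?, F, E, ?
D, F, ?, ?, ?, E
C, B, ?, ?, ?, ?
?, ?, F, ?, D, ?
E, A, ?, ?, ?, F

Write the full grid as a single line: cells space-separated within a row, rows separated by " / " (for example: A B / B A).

(r1,c1): row 1 has {A,B,D,E}; column 1 has {C,D,E}, so it must be F.
(r1,c4): row 1 has {A,B,D,E,F}; column 4 has {F}, so it must be C.
(r4,c6): row 4 has {B,C}; column 6 has {A,E,F}, so it must be D.
(r5,c2): row 5 has {D,F}; column 2 has {A,B,D,E,F}, so it must be C.
(r5,c6): row 5 has {C,D,F}; column 6 has {A,D,E,F}, so it must be B.
(r6,c5): row 6 has {A,E,F}; column 5 has {B,D,E}, so it must be C.
(r2,c6): row 2 has {D,E,F}; column 6 has {A,B,D,E,F}, so it must be C.
(r3,c5): row 3 has {D,E,F}; column 5 has {B,C,D,E}, so it must be A.
(r4,c5): row 4 has {B,C,D}; column 5 has {A,B,C,D,E}, so it must be F.
(r5,c1): row 5 has {B,C,D,F}; column 1 has {C,D,E,F}, so it must be A.
(r5,c4): row 5 has {A,B,C,D,F}; column 4 has {C,F}, so it must be E.
(r6,c3): row 6 has {A,C,E,F}; column 3 has {D,F}, so it must be B.
(r6,c4): row 6 has {A,B,C,E,F}; column 4 has {C,E,F}, so it must be D.
(r2,c1): row 2 has {C,D,E,F}; column 1 has {A,C,D,E,F}, so it must be B.
(r2,c3): row 2 has {B,C,D,E,F}; column 3 has {B,D,F}, so it must be A.
(r3,c3): row 3 has {A,D,E,F}; column 3 has {A,B,D,F}, so it must be C.
(r3,c4): row 3 has {A,C,D,E,F}; column 4 has {C,D,E,F}, so it must be B.
(r4,c3): row 4 has {B,C,D,F}; column 3 has {A,B,C,D,F}, so it must be E.
(r4,c4): row 4 has {B,C,D,E,F}; column 4 has {B,C,D,E,F}, so it must be A.

F E D C B A / B D A F E C / D F C B A E / C B E A F D / A C F E D B / E A B D C F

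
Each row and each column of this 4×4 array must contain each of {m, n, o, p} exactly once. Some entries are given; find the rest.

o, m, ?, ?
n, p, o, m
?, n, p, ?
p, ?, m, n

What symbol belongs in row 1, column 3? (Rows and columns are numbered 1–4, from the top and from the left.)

n

(r1,c3): row 1 has {m,o}; column 3 has {m,o,p}, so it must be n.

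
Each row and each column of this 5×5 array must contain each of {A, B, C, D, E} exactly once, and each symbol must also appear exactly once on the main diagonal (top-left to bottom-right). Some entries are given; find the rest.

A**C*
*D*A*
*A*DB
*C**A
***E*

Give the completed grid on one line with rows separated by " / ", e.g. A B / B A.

At row 4, column 4: row 4 has {A,C}; column 4 has {A,C,D,E}; the diagonal has {A,D}; that leaves B.
At row 5, column 2: row 5 has {E}; column 2 has {A,C,D}; that leaves B.
At row 5, column 5: row 5 has {B,E}; column 5 has {A,B}; the diagonal has {A,B,D}; that leaves C.
At row 1, column 2: row 1 has {A,C}; column 2 has {A,B,C,D}; that leaves E.
At row 1, column 5: row 1 has {A,C,E}; column 5 has {A,B,C}; that leaves D.
At row 2, column 5: row 2 has {A,D}; column 5 has {A,B,C,D}; that leaves E.
At row 3, column 3: row 3 has {A,B,D}; column 3 is empty so far; the diagonal has {A,B,C,D}; that leaves E.
At row 4, column 3: row 4 has {A,B,C}; column 3 has {E}; that leaves D.
At row 5, column 1: row 5 has {B,C,E}; column 1 has {A}; that leaves D.
At row 5, column 3: row 5 has {B,C,D,E}; column 3 has {D,E}; that leaves A.
At row 1, column 3: row 1 has {A,C,D,E}; column 3 has {A,D,E}; that leaves B.
At row 2, column 3: row 2 has {A,D,E}; column 3 has {A,B,D,E}; that leaves C.
At row 3, column 1: row 3 has {A,B,D,E}; column 1 has {A,D}; that leaves C.
At row 4, column 1: row 4 has {A,B,C,D}; column 1 has {A,C,D}; that leaves E.
At row 2, column 1: row 2 has {A,C,D,E}; column 1 has {A,C,D,E}; that leaves B.

A E B C D / B D C A E / C A E D B / E C D B A / D B A E C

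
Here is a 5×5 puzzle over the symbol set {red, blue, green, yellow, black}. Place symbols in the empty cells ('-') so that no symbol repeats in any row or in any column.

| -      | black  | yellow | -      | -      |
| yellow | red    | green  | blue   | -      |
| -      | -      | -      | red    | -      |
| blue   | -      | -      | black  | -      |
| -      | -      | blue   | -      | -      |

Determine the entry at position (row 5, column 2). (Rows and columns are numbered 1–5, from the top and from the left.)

green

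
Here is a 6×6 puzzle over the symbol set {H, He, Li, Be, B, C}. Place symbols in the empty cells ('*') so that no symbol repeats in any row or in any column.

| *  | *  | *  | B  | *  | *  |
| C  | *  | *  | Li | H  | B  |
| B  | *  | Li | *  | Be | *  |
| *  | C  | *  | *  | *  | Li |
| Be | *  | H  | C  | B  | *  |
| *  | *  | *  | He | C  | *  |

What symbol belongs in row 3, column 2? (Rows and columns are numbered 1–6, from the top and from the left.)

He

(r3,c4) = H
(r4,c4) = Be
(r4,c5) = He
(r5,c6) = He
(r1,c5) = Li
(r3,c2) = He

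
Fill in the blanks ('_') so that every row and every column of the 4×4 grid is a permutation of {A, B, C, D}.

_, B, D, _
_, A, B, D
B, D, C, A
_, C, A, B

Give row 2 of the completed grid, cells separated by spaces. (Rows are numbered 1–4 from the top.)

C A B D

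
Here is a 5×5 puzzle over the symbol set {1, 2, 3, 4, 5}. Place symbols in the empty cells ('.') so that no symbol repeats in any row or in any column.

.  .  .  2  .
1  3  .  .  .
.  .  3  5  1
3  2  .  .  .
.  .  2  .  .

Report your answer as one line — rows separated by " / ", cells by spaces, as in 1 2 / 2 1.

row 2 has {1,3}; column 4 has {2,5} — only 4 is left for (r2,c4).
row 3 has {1,3,5}; column 2 has {2,3} — only 4 is left for (r3,c2).
row 4 has {2,3}; column 4 has {2,4,5} — only 1 is left for (r4,c4).
row 5 has {2}; column 4 has {1,2,4,5} — only 3 is left for (r5,c4).
row 2 has {1,3,4}; column 3 has {2,3} — only 5 is left for (r2,c3).
row 2 has {1,3,4,5}; column 5 has {1} — only 2 is left for (r2,c5).
row 3 has {1,3,4,5}; column 1 has {1,3} — only 2 is left for (r3,c1).
row 4 has {1,2,3}; column 3 has {2,3,5} — only 4 is left for (r4,c3).
row 4 has {1,2,3,4}; column 5 has {1,2} — only 5 is left for (r4,c5).
row 5 has {2,3}; column 5 has {1,2,5} — only 4 is left for (r5,c5).
row 1 has {2}; column 3 has {2,3,4,5} — only 1 is left for (r1,c3).
row 1 has {1,2}; column 5 has {1,2,4,5} — only 3 is left for (r1,c5).
row 5 has {2,3,4}; column 1 has {1,2,3} — only 5 is left for (r5,c1).
row 5 has {2,3,4,5}; column 2 has {2,3,4} — only 1 is left for (r5,c2).
row 1 has {1,2,3}; column 1 has {1,2,3,5} — only 4 is left for (r1,c1).
row 1 has {1,2,3,4}; column 2 has {1,2,3,4} — only 5 is left for (r1,c2).

4 5 1 2 3 / 1 3 5 4 2 / 2 4 3 5 1 / 3 2 4 1 5 / 5 1 2 3 4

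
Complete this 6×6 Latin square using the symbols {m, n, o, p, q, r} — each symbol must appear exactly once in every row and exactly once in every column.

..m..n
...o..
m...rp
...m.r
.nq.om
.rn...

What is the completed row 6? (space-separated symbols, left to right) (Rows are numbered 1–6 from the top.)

p r n q m o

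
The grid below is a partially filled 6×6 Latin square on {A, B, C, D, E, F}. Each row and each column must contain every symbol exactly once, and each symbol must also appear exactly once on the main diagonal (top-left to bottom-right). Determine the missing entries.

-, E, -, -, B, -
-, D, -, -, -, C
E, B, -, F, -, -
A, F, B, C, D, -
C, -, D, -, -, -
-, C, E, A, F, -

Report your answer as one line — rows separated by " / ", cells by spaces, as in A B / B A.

F E C D B A / B D F E A C / E B A F C D / A F B C D E / C A D B E F / D C E A F B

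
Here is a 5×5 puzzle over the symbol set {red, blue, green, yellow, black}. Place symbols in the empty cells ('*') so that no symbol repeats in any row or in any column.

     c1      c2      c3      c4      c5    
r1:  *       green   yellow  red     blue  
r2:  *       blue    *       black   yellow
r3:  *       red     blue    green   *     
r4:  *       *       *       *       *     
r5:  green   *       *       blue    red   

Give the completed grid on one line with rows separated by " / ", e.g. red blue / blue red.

(r1,c1) = black
(r2,c1) = red
(r2,c3) = green
(r3,c1) = yellow
(r3,c5) = black
(r4,c1) = blue
(r4,c4) = yellow
(r4,c5) = green
(r5,c3) = black
(r4,c2) = black
(r4,c3) = red
(r5,c2) = yellow

black green yellow red blue / red blue green black yellow / yellow red blue green black / blue black red yellow green / green yellow black blue red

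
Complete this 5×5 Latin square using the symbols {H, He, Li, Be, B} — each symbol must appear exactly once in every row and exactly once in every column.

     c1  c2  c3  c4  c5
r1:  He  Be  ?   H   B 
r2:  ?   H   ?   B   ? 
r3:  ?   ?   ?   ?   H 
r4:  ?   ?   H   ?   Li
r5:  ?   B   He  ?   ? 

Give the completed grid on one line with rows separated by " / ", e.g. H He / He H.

He Be Li H B / Li H Be B He / Be Li B He H / B He H Be Li / H B He Li Be

(r1,c3) = Li
(r2,c3) = Be
(r2,c5) = He
(r3,c3) = B
(r4,c2) = He
(r4,c4) = Be
(r5,c4) = Li
(r5,c5) = Be
(r2,c1) = Li
(r3,c1) = Be
(r3,c2) = Li
(r3,c4) = He
(r4,c1) = B
(r5,c1) = H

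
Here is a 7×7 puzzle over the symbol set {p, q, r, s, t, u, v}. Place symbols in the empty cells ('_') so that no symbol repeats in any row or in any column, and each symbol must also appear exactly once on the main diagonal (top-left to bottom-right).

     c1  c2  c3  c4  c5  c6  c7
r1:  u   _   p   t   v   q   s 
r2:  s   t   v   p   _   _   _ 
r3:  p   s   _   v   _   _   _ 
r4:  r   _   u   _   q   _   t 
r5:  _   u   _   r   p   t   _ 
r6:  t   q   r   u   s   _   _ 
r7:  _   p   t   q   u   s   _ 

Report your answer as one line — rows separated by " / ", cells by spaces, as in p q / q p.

u r p t v q s / s t v p r u q / p s q v t r u / r v u s q p t / q u s r p t v / t q r u s v p / v p t q u s r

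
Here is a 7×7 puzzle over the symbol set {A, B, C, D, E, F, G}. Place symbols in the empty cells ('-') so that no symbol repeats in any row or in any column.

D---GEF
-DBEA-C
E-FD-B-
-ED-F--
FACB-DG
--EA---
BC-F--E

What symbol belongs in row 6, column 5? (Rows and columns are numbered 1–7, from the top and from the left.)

B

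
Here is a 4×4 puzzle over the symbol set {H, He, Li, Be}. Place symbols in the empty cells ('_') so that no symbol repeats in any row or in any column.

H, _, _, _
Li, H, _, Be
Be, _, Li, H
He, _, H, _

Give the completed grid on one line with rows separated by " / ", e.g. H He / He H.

(r2,c3): row 2 has {H,Li,Be}; column 3 has {H,Li}, so it must be He.
(r3,c2): row 3 has {H,Li,Be}; column 2 has {H}, so it must be He.
(r4,c4): row 4 has {H,He}; column 4 has {H,Be}, so it must be Li.
(r1,c3): row 1 has {H}; column 3 has {H,He,Li}, so it must be Be.
(r1,c4): row 1 has {H,Be}; column 4 has {H,Li,Be}, so it must be He.
(r4,c2): row 4 has {H,He,Li}; column 2 has {H,He}, so it must be Be.
(r1,c2): row 1 has {H,He,Be}; column 2 has {H,He,Be}, so it must be Li.

H Li Be He / Li H He Be / Be He Li H / He Be H Li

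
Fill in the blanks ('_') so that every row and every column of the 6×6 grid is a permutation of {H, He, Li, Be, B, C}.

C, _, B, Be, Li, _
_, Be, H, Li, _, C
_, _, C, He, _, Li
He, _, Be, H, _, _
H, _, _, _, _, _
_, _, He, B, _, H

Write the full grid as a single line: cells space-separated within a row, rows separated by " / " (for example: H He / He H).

(r1,c6) = He
(r2,c1) = B
(r2,c5) = He
(r3,c1) = Be
(r4,c6) = B
(r5,c3) = Li
(r5,c4) = C
(r5,c6) = Be
(r6,c1) = Li
(r6,c2) = C
(r6,c5) = Be
(r1,c2) = H
(r3,c2) = B
(r3,c5) = H
(r4,c2) = Li
(r4,c5) = C
(r5,c2) = He
(r5,c5) = B

C H B Be Li He / B Be H Li He C / Be B C He H Li / He Li Be H C B / H He Li C B Be / Li C He B Be H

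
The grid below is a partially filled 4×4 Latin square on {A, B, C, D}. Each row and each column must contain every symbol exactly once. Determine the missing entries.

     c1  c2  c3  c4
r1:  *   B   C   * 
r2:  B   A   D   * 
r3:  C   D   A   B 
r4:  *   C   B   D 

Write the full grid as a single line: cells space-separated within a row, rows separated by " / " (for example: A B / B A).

(r1,c4): row 1 has {B,C}; column 4 has {B,D}, so it must be A.
(r2,c4): row 2 has {A,B,D}; column 4 has {A,B,D}, so it must be C.
(r4,c1): row 4 has {B,C,D}; column 1 has {B,C}, so it must be A.
(r1,c1): row 1 has {A,B,C}; column 1 has {A,B,C}, so it must be D.

D B C A / B A D C / C D A B / A C B D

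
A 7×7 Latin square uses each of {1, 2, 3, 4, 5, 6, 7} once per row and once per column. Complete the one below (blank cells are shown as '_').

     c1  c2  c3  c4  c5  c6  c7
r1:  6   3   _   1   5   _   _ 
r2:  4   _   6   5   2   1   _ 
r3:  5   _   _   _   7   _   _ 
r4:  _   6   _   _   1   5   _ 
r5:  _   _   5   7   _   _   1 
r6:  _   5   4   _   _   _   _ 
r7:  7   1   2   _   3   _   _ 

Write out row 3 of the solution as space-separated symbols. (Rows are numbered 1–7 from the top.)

5 4 1 2 7 3 6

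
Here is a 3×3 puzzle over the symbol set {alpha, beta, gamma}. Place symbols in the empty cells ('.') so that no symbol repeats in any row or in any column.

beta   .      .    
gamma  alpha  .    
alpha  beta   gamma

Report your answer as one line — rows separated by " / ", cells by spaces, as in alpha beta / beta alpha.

beta gamma alpha / gamma alpha beta / alpha beta gamma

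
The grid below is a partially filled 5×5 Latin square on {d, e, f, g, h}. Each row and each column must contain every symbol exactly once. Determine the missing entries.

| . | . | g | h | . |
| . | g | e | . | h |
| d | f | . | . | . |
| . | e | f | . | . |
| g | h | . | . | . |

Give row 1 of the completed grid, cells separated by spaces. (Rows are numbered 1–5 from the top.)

(r1,c2) = d
(r2,c1) = f
(r2,c4) = d
(r3,c3) = h
(r4,c1) = h
(r4,c4) = g
(r4,c5) = d
(r5,c3) = d
(r1,c1) = e
(r1,c5) = f

e d g h f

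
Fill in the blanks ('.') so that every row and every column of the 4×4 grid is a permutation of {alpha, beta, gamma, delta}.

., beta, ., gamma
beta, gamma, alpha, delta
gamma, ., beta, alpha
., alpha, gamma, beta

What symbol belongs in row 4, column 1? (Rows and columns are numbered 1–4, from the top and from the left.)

delta

Cell (r1,c3): row 1 has {beta,gamma}; column 3 has {alpha,beta,gamma} → delta.
Cell (r3,c2): row 3 has {alpha,beta,gamma}; column 2 has {alpha,beta,gamma} → delta.
Cell (r4,c1): row 4 has {alpha,beta,gamma}; column 1 has {beta,gamma} → delta.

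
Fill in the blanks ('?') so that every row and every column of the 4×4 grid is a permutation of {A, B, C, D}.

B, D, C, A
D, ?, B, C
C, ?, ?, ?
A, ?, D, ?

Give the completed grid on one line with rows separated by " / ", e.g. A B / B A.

At row 2, column 2: row 2 has {B,C,D}; column 2 has {D}; that leaves A.
At row 3, column 2: row 3 has {C}; column 2 has {A,D}; that leaves B.
At row 3, column 3: row 3 has {B,C}; column 3 has {B,C,D}; that leaves A.
At row 3, column 4: row 3 has {A,B,C}; column 4 has {A,C}; that leaves D.
At row 4, column 2: row 4 has {A,D}; column 2 has {A,B,D}; that leaves C.
At row 4, column 4: row 4 has {A,C,D}; column 4 has {A,C,D}; that leaves B.

B D C A / D A B C / C B A D / A C D B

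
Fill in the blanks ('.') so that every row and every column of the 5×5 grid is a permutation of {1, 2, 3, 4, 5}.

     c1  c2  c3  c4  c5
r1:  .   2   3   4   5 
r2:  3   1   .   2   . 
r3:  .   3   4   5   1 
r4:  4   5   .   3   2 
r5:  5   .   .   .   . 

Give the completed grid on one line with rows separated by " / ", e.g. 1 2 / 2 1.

1 2 3 4 5 / 3 1 5 2 4 / 2 3 4 5 1 / 4 5 1 3 2 / 5 4 2 1 3

(r1,c1) = 1
(r2,c3) = 5
(r2,c5) = 4
(r3,c1) = 2
(r4,c3) = 1
(r5,c2) = 4
(r5,c3) = 2
(r5,c4) = 1
(r5,c5) = 3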